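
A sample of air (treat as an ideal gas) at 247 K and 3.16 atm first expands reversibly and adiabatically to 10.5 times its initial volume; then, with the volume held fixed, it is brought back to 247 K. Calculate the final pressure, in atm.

For a diatomic ideal gas γ = 7/5.
Adiabatic step (PV^γ = const): P₂ = 3.16×(1/10.5)^(7/5) = 0.1175 atm; T₂ = 247×(1/10.5)^(2/5) = 96.43 K.
Isochoric: P₃ = P₂(T₃/T₂) = 0.1175 × (247/96.43) = 0.301 atm.

P₃ ≈ 0.301 atm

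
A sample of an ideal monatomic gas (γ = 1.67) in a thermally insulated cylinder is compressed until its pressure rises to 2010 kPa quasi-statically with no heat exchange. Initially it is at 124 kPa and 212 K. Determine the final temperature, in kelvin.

T₂ ≈ 648 K

Along an adiabat T P^((1−γ)/γ) is constant, so T₂ = T₁ (P₂/P₁)^((γ−1)/γ).
T₂ = 212 × (2010/124)^(0.401) = 648.2 K.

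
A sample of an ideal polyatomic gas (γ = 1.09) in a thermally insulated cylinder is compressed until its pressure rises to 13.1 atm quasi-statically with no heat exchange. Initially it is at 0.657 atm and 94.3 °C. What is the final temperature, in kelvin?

Along an adiabat T P^((1−γ)/γ) is constant, so T₂ = T₁ (P₂/P₁)^((γ−1)/γ).
T₁ = 94.3 °C = 367.4 K.
T₂ = 367.4 × (13.1/0.657)^(0.0826) = 470.4 K.

T₂ ≈ 470 K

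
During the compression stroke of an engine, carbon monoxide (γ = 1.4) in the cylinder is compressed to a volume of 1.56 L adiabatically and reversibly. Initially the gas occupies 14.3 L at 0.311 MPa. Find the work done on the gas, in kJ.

W ≈ 15.9 kJ

P₂ = P₁(V₁/V₂)^γ = 0.311×(14.3/1.56)^(1.4) = 6.916 MPa.
For a reversible adiabat, W_by_gas = (P₁V₁ − P₂V₂)/(γ−1).
W_by = (311000×0.0143 − 6.916×10^6×0.00156) / (0.4) = -15850 J.
W_on_gas = −W_by = 15850 J.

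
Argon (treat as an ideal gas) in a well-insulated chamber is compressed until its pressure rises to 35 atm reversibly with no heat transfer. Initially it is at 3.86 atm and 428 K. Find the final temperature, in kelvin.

T₂ ≈ 1030 K

Along an adiabat T P^((1−γ)/γ) is constant, so T₂ = T₁ (P₂/P₁)^((γ−1)/γ).
For a monatomic ideal gas γ = 5/3, so (γ−1)/γ = 2/5.
T₂ = 428 × (35/3.86)^(2/5) = 1034 K.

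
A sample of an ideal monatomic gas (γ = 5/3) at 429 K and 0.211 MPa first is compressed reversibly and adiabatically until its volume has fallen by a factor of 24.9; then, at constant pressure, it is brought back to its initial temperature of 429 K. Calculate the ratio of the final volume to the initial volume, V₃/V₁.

Adiabatic step: V₂/V₁ = 0.04016; T₂ = T₁·24.9^(2/3) = 3658 K.
Isobaric step: V₃/V₂ = T₃/T₂ = 429/3658.
V₃/V₁ = (V₂/V₁)(V₃/V₂) = 0.04016 × (429/3658) = 0.00471.

V₃/V₁ ≈ 0.00471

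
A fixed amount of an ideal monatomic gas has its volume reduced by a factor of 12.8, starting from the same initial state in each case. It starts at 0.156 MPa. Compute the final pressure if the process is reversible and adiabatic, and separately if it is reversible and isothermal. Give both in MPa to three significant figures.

adiabatic: 10.9 MPa; isothermal: 2.00 MPa

For a monatomic ideal gas γ = 5/3.
Isothermal: P₂ = P₁(V₁/V₂) = 0.156×12.8 = 1.997 MPa.
Adiabatic: P₂ = P₁(V₁/V₂)^γ = 0.156×12.8^(5/3) = 10.93 MPa.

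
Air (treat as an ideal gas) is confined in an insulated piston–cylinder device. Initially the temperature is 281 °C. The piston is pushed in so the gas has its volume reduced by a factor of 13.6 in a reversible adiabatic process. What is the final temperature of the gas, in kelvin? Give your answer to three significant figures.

Adiabatic: T₁V₁^(γ−1) = T₂V₂^(γ−1) ⇒ T₂ = T₁ (V₁/V₂)^(γ−1).
For a diatomic ideal gas γ = 7/5, so γ−1 = 2/5.
T₁ = 281 °C = 554.1 K.
T₂ = 554.1 × 13.6^(2/5) = 1574 K.

T₂ ≈ 1570 K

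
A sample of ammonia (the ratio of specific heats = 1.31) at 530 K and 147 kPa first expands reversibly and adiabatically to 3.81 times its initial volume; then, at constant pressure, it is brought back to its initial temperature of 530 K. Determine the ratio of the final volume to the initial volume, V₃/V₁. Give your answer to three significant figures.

Adiabatic step: V₂/V₁ = 3.81; T₂ = T₁·(1/3.81)^(0.31) = 350.1 K.
Isobaric step: V₃/V₂ = T₃/T₂ = 530/350.1.
V₃/V₁ = (V₂/V₁)(V₃/V₂) = 3.81 × (530/350.1) = 5.768.

V₃/V₁ ≈ 5.77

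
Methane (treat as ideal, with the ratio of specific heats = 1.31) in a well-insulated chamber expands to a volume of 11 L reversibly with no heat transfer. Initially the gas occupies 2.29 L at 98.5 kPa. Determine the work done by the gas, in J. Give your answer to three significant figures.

P₂ = P₁(V₁/V₂)^γ = 98.5×(2.29/11)^(1.31) = 12.61 kPa.
For a reversible adiabat, W_by_gas = (P₁V₁ − P₂V₂)/(γ−1).
W_by = (98500×0.00229 − 12610×0.011) / (0.31) = 280.3 J.

W ≈ 280 J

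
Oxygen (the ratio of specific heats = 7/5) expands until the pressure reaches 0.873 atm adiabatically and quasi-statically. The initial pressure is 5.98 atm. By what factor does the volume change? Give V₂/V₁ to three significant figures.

V₂/V₁ ≈ 3.95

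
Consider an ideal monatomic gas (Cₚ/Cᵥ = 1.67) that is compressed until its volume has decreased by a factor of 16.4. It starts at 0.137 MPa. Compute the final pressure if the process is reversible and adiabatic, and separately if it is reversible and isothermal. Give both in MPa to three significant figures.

Isothermal: P₂ = P₁(V₁/V₂) = 0.137×16.4 = 2.247 MPa.
Adiabatic: P₂ = P₁(V₁/V₂)^γ = 0.137×16.4^(1.67) = 14.64 MPa.

adiabatic: 14.6 MPa; isothermal: 2.25 MPa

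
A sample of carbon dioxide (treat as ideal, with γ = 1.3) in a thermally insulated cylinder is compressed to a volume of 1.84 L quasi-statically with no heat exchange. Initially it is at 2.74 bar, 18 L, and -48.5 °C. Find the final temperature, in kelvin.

T₂ ≈ 445 K

For a reversible adiabat TV^(γ−1) is constant, so T₂ = T₁ (V₁/V₂)^(γ−1).
T₁ = -48.5 °C = 224.6 K.
T₂ = 224.6 × (18/1.84)^(0.3) = 445.3 K.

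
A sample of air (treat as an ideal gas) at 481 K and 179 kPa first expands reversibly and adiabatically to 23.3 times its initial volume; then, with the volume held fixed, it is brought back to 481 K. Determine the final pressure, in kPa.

For a diatomic ideal gas γ = 7/5.
Adiabatic step (PV^γ = const): P₂ = 179×(1/23.3)^(7/5) = 2.18 kPa; T₂ = 481×(1/23.3)^(2/5) = 136.5 K.
Isochoric: P₃ = P₂(T₃/T₂) = 2.18 × (481/136.5) = 7.682 kPa.

P₃ ≈ 7.68 kPa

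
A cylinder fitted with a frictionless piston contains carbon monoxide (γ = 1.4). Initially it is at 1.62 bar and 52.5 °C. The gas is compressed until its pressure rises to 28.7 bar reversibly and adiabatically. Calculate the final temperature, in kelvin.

Adiabatic: T₂/T₁ = (P₂/P₁)^((γ−1)/γ).
T₁ = 52.5 °C = 325.6 K.
T₂ = 325.6 × (28.7/1.62)^(0.286) = 740.3 K.

T₂ ≈ 740 K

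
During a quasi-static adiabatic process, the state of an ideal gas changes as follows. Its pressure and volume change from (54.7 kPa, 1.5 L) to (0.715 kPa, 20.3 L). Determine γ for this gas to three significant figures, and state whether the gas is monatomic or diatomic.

PV^γ = const ⇒ γ = ln(P₂/P₁) / ln(V₁/V₂).
γ = ln(0.715/54.7) / ln(1.5/20.3) = 1.665.
γ ≈ 1.66 is close to 5/3, so the gas is monatomic.

γ ≈ 1.66; monatomic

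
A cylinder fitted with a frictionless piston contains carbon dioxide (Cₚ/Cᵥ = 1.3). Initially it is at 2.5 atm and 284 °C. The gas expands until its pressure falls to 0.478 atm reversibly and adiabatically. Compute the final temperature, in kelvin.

Along an adiabat T P^((1−γ)/γ) is constant, so T₂ = T₁ (P₂/P₁)^((γ−1)/γ).
T₁ = 284 °C = 557.1 K.
T₂ = 557.1 × (0.478/2.5)^(0.231) = 380.3 K.

T₂ ≈ 380 K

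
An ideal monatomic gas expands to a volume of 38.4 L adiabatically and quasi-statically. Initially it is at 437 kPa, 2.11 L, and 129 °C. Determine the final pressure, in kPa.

Adiabatic: P₁V₁^γ = P₂V₂^γ ⇒ P₂ = P₁ (V₁/V₂)^γ.
γ = 5/3 for a monatomic ideal gas.
P₂ = 437 × (2.11/38.4)^(5/3) = 3.471 kPa.

P₂ ≈ 3.47 kPa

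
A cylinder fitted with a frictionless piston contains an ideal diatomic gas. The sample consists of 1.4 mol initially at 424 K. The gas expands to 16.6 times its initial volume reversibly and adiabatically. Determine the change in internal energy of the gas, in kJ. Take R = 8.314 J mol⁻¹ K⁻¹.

ΔU ≈ -8.33 kJ

Adiabatic: T₁V₁^(γ−1) = T₂V₂^(γ−1) ⇒ T₂ = T₁ (V₁/V₂)^(γ−1).
γ = 7/5 for a diatomic ideal gas, so γ−1 = 2/5.
T₂ = 424 × (1/16.6)^(2/5) = 137.8 K.
Q = 0, so ΔU = W_on_gas = nCᵥΔT with Cᵥ = R/(γ−1) = 20.79 J/(mol·K).
ΔU = 1.4 × 20.79 × (137.8 − 424) = -8327 J.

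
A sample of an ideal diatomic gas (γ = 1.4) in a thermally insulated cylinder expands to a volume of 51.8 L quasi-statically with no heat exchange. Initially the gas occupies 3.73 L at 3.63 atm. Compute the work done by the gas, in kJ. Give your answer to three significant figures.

P₂ = P₁(V₁/V₂)^γ = 3.63×(3.73/51.8)^(1.4) = 0.09125 atm.
For a reversible adiabat, W_by_gas = (P₁V₁ − P₂V₂)/(γ−1).
W_by = (367800×0.00373 − 9246×0.0518) / (0.4) = 2232 J.

W ≈ 2.23 kJ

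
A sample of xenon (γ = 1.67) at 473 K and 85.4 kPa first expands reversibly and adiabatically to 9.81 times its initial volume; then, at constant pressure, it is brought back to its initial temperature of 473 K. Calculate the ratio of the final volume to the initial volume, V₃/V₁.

Adiabatic step: V₂/V₁ = 9.81; T₂ = T₁·(1/9.81)^(0.67) = 102.4 K.
Isobaric step: V₃/V₂ = T₃/T₂ = 473/102.4.
V₃/V₁ = (V₂/V₁)(V₃/V₂) = 9.81 × (473/102.4) = 45.3.

V₃/V₁ ≈ 45.3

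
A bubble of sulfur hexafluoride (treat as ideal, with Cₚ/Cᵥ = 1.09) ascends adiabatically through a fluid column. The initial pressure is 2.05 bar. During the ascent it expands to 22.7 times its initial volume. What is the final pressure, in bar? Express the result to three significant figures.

P₂ ≈ 0.0682 bar

Adiabatic: P₁V₁^γ = P₂V₂^γ ⇒ P₂ = P₁ (V₁/V₂)^γ.
P₂ = 2.05 × (1/22.7)^(1.09) = 0.06818 bar.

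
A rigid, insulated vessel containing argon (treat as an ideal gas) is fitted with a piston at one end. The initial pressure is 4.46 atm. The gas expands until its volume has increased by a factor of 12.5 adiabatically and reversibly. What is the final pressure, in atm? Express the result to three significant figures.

Adiabatic: P₁V₁^γ = P₂V₂^γ ⇒ P₂ = P₁ (V₁/V₂)^γ.
For a monatomic ideal gas γ = 5/3.
P₂ = 4.46 × (1/12.5)^(5/3) = 0.06624 atm.

P₂ ≈ 0.0662 atm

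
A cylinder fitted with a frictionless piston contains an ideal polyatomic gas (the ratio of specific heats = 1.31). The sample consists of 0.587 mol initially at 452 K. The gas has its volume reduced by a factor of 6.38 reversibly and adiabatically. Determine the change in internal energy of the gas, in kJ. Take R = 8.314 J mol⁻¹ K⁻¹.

ΔU ≈ 5.52 kJ

Adiabatic: T₁V₁^(γ−1) = T₂V₂^(γ−1) ⇒ T₂ = T₁ (V₁/V₂)^(γ−1).
T₂ = 452 × 6.38^(0.31) = 802.8 K.
Q = 0, so ΔU = W_on_gas = nCᵥΔT with Cᵥ = R/(γ−1) = 26.82 J/(mol·K).
ΔU = 0.587 × 26.82 × (802.8 − 452) = 5523 J.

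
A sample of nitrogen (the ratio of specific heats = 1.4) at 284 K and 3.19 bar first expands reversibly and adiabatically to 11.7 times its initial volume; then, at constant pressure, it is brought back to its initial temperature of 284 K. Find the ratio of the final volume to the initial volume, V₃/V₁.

Adiabatic step: V₂/V₁ = 11.7; T₂ = T₁·(1/11.7)^(0.4) = 106.2 K.
Isobaric step: V₃/V₂ = T₃/T₂ = 284/106.2.
V₃/V₁ = (V₂/V₁)(V₃/V₂) = 11.7 × (284/106.2) = 31.29.

V₃/V₁ ≈ 31.3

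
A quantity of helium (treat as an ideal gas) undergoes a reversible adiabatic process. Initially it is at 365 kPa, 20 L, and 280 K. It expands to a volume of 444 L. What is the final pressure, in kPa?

Since PV^γ is constant along a reversible adiabat, P₂ = P₁ (V₁/V₂)^γ.
γ = 5/3 for a monatomic ideal gas.
P₂ = 365 × (20/444)^(5/3) = 2.081 kPa.

P₂ ≈ 2.08 kPa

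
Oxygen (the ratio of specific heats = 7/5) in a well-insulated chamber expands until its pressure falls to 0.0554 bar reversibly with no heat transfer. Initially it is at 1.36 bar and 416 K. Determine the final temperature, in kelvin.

T₂ ≈ 167 K

Adiabatic: T₂/T₁ = (P₂/P₁)^((γ−1)/γ).
T₂ = 416 × (0.0554/1.36)^(2/7) = 166.7 K.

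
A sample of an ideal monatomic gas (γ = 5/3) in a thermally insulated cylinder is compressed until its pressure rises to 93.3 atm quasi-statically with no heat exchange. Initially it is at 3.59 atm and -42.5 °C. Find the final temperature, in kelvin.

T₂ ≈ 849 K

Along an adiabat T P^((1−γ)/γ) is constant, so T₂ = T₁ (P₂/P₁)^((γ−1)/γ).
T₁ = -42.5 °C = 230.6 K.
T₂ = 230.6 × (93.3/3.59)^(2/5) = 848.9 K.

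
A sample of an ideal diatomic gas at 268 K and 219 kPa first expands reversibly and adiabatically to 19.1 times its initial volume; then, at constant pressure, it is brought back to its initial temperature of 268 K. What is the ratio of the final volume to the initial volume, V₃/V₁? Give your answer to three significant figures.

For a diatomic ideal gas γ = 7/5.
Adiabatic step: V₂/V₁ = 19.1; T₂ = T₁·(1/19.1)^(2/5) = 82.36 K.
Isobaric step: V₃/V₂ = T₃/T₂ = 268/82.36.
V₃/V₁ = (V₂/V₁)(V₃/V₂) = 19.1 × (268/82.36) = 62.15.

V₃/V₁ ≈ 62.2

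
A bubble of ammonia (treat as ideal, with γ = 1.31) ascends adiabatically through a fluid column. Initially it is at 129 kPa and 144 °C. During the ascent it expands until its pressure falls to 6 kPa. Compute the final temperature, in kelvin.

Adiabatic: T₂/T₁ = (P₂/P₁)^((γ−1)/γ).
T₁ = 144 °C = 417.1 K.
T₂ = 417.1 × (6/129)^(0.237) = 201.8 K.

T₂ ≈ 202 K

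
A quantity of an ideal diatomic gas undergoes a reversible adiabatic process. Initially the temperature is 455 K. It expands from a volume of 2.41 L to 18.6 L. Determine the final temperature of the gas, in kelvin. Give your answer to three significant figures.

T₂ ≈ 201 K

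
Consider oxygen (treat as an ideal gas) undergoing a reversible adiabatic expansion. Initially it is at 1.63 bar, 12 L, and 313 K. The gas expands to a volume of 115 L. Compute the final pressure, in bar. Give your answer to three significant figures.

P₂ ≈ 0.0689 bar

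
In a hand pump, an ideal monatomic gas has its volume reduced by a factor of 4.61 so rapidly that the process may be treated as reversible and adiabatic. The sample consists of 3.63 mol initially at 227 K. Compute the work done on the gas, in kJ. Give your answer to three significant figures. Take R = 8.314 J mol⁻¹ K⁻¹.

W ≈ 18.2 kJ

Adiabatic: T₁V₁^(γ−1) = T₂V₂^(γ−1) ⇒ T₂ = T₁ (V₁/V₂)^(γ−1).
γ = 5/3 for a monatomic ideal gas, so γ−1 = 2/3.
T₂ = 227 × 4.61^(2/3) = 628.8 K.
Q = 0, so ΔU = W_on_gas = nCᵥΔT with Cᵥ = R/(γ−1) = 12.47 J/(mol·K).
ΔU = 3.63 × 12.47 × (628.8 − 227) = 18190 J.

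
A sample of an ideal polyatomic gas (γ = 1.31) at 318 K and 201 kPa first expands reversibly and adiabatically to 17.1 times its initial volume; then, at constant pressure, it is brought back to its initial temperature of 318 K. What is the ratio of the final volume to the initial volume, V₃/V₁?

Adiabatic step: V₂/V₁ = 17.1; T₂ = T₁·(1/17.1)^(0.31) = 131.9 K.
Isobaric step: V₃/V₂ = T₃/T₂ = 318/131.9.
V₃/V₁ = (V₂/V₁)(V₃/V₂) = 17.1 × (318/131.9) = 41.23.

V₃/V₁ ≈ 41.2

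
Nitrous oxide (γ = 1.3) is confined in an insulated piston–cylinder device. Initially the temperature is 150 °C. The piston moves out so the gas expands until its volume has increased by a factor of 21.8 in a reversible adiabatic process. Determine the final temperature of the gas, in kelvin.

Adiabatic: T₁V₁^(γ−1) = T₂V₂^(γ−1) ⇒ T₂ = T₁ (V₁/V₂)^(γ−1).
T₁ = 150 °C = 423.1 K.
T₂ = 423.1 × (1/21.8)^(0.3) = 167.9 K.

T₂ ≈ 168 K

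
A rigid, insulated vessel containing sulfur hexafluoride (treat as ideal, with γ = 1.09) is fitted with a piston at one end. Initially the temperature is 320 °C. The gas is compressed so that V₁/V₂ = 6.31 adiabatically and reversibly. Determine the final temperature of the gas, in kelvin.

Adiabatic: T₁V₁^(γ−1) = T₂V₂^(γ−1) ⇒ T₂ = T₁ (V₁/V₂)^(γ−1).
T₁ = 320 °C = 593.1 K.
T₂ = 593.1 × 6.31^(0.09) = 700.1 K.

T₂ ≈ 700 K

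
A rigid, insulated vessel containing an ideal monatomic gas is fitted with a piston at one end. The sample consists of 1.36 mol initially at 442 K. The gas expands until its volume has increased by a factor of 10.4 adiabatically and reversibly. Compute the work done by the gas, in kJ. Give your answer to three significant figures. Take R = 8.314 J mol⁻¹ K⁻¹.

For a reversible adiabat TV^(γ−1) is constant, so T₂ = T₁ (V₁/V₂)^(γ−1).
γ = 5/3 for a monatomic ideal gas, so γ−1 = 2/3.
T₂ = 442 × (1/10.4)^(2/3) = 92.77 K.
Q = 0, so ΔU = W_on_gas = nCᵥΔT with Cᵥ = R/(γ−1) = 12.47 J/(mol·K).
ΔU = 1.36 × 12.47 × (92.77 − 442) = -5923 J.
Work done by the gas = −ΔU = 5923 J.

W ≈ 5.92 kJ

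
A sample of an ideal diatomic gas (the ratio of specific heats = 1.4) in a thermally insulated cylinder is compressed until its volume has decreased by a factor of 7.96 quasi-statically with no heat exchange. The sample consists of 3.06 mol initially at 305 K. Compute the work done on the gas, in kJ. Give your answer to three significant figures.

W ≈ 25.1 kJ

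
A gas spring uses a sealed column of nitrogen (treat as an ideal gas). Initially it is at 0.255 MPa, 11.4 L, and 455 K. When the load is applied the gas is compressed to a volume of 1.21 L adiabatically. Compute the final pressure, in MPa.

Adiabatic: P₁V₁^γ = P₂V₂^γ ⇒ P₂ = P₁ (V₁/V₂)^γ.
γ = 7/5 for a diatomic ideal gas.
P₂ = 0.255 × (11.4/1.21)^(7/5) = 5.893 MPa.

P₂ ≈ 5.89 MPa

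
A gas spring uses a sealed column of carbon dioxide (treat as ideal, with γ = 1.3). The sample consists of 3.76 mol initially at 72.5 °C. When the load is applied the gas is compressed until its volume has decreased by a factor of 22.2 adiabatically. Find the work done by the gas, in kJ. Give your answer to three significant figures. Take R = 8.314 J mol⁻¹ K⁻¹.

Adiabatic: T₁V₁^(γ−1) = T₂V₂^(γ−1) ⇒ T₂ = T₁ (V₁/V₂)^(γ−1).
T₁ = 72.5 °C = 345.6 K.
T₂ = 345.6 × 22.2^(0.3) = 876.1 K.
Q = 0, so ΔU = W_on_gas = nCᵥΔT with Cᵥ = R/(γ−1) = 27.71 J/(mol·K).
ΔU = 3.76 × 27.71 × (876.1 − 345.6) = 55270 J.
Work done by the gas = −ΔU = -55270 J.

W ≈ -55.3 kJ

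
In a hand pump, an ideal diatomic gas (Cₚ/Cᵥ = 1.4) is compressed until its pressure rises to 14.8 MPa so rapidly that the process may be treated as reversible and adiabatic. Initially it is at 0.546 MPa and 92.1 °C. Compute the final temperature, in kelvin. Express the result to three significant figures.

Adiabatic: T₂/T₁ = (P₂/P₁)^((γ−1)/γ).
T₁ = 92.1 °C = 365.2 K.
T₂ = 365.2 × (14.8/0.546)^(0.286) = 937.6 K.

T₂ ≈ 938 K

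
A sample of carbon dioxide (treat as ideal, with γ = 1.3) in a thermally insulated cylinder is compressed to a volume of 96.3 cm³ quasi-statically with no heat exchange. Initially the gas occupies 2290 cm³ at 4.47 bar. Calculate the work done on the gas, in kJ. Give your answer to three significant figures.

W ≈ 5.42 kJ

P₂ = P₁(V₁/V₂)^γ = 4.47×(2290/96.3)^(1.3) = 275 bar.
For a reversible adiabat, W_by_gas = (P₁V₁ − P₂V₂)/(γ−1).
W_by = (447000×0.00229 − 2.75×10^7×9.63×10^-5) / (0.3) = -5416 J.
W_on_gas = −W_by = 5416 J.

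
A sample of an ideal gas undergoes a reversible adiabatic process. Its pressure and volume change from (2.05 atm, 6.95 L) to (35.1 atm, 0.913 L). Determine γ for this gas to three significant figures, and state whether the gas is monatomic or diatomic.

γ ≈ 1.40; diatomic

PV^γ = const ⇒ γ = ln(P₂/P₁) / ln(V₁/V₂).
γ = ln(35.1/2.05) / ln(6.95/0.913) = 1.399.
γ ≈ 1.40 is close to 7/5, so the gas is diatomic.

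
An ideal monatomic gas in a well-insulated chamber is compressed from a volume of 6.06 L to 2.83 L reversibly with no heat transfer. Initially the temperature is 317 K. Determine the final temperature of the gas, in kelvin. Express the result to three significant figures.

T₂ ≈ 527 K

Adiabatic: T₁V₁^(γ−1) = T₂V₂^(γ−1) ⇒ T₂ = T₁ (V₁/V₂)^(γ−1).
For a monatomic ideal gas γ = 5/3, so γ−1 = 2/3.
T₂ = 317 × (6.06/2.83)^(2/3) = 526.6 K.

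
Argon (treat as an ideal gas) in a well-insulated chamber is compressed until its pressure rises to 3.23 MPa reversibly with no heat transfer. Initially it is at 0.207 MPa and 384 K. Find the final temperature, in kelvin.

T₂ ≈ 1150 K

Adiabatic: T₂/T₁ = (P₂/P₁)^((γ−1)/γ).
For a monatomic ideal gas γ = 5/3, so (γ−1)/γ = 2/5.
T₂ = 384 × (3.23/0.207)^(2/5) = 1152 K.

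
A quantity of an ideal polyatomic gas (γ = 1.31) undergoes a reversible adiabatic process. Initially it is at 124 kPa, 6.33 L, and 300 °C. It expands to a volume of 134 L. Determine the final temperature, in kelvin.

Adiabatic: T₁V₁^(γ−1) = T₂V₂^(γ−1) ⇒ T₂ = T₁ (V₁/V₂)^(γ−1).
T₁ = 300 °C = 573.1 K.
T₂ = 573.1 × (6.33/134)^(0.31) = 222.5 K.

T₂ ≈ 222 K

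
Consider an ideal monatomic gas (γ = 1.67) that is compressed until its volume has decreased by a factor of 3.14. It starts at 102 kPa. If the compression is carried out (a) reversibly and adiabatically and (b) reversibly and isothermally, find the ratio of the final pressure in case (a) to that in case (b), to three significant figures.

P_adiabatic / P_isothermal ≈ 2.15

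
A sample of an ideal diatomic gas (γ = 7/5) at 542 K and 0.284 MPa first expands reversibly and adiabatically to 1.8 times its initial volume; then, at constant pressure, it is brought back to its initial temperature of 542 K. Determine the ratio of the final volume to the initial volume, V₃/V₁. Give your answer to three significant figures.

Adiabatic step: V₂/V₁ = 1.8; T₂ = T₁·(1/1.8)^(2/5) = 428.4 K.
Isobaric step: V₃/V₂ = T₃/T₂ = 542/428.4.
V₃/V₁ = (V₂/V₁)(V₃/V₂) = 1.8 × (542/428.4) = 2.277.

V₃/V₁ ≈ 2.28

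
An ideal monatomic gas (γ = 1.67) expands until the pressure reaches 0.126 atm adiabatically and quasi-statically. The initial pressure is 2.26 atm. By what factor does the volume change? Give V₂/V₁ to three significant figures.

From PV^γ = const, V₂/V₁ = (P₁/P₂)^(1/γ).
V₂/V₁ = (2.26/0.126)^(0.599) = 5.633.

V₂/V₁ ≈ 5.63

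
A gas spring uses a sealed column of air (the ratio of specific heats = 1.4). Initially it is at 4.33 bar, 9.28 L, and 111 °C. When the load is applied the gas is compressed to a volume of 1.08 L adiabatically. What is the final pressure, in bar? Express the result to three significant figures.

P₂ ≈ 88.0 bar

Since PV^γ is constant along a reversible adiabat, P₂ = P₁ (V₁/V₂)^γ.
P₂ = 4.33 × (9.28/1.08)^(1.4) = 87.96 bar.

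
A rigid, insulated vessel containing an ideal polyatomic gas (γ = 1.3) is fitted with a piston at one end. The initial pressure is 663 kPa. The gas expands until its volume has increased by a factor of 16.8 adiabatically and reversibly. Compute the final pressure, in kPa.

P₂ ≈ 16.9 kPa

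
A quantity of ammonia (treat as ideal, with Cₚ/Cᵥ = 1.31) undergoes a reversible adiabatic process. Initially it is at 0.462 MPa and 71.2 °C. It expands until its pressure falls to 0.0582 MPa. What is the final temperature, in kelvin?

T₂ ≈ 211 K

Along an adiabat T P^((1−γ)/γ) is constant, so T₂ = T₁ (P₂/P₁)^((γ−1)/γ).
T₁ = 71.2 °C = 344.3 K.
T₂ = 344.3 × (0.0582/0.462)^(0.237) = 210.9 K.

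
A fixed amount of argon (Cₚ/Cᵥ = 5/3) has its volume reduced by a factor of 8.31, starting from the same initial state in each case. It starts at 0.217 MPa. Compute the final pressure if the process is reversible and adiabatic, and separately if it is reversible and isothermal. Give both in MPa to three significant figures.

adiabatic: 7.40 MPa; isothermal: 1.80 MPa

Isothermal: P₂ = P₁(V₁/V₂) = 0.217×8.31 = 1.803 MPa.
Adiabatic: P₂ = P₁(V₁/V₂)^γ = 0.217×8.31^(5/3) = 7.398 MPa.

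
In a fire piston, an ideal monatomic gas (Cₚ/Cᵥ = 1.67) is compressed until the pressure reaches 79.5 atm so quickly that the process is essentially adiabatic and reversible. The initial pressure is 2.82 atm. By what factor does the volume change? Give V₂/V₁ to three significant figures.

V₂/V₁ ≈ 0.135

From PV^γ = const, V₂/V₁ = (P₁/P₂)^(1/γ).
V₂/V₁ = (2.82/79.5)^(0.599) = 0.1354.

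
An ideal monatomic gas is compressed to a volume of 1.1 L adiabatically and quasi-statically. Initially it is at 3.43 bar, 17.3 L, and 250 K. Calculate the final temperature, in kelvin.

T₂ ≈ 1570 K

For a reversible adiabat TV^(γ−1) is constant, so T₂ = T₁ (V₁/V₂)^(γ−1).
γ = 5/3 for a monatomic ideal gas.
T₂ = 250 × (17.3/1.1)^(2/3) = 1569 K.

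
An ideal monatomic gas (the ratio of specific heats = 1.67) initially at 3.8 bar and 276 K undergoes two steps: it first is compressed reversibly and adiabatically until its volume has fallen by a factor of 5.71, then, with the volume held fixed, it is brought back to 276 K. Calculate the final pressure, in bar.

P₃ ≈ 21.7 bar

Adiabatic step (PV^γ = const): P₂ = 3.8×5.71^(1.67) = 69.72 bar; T₂ = 276×5.71^(0.67) = 886.9 K.
Isochoric: P₃ = P₂(T₃/T₂) = 69.72 × (276/886.9) = 21.7 bar.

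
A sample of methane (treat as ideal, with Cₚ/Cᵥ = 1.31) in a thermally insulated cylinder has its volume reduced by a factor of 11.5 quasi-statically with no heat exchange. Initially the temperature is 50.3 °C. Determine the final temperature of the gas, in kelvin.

T₂ ≈ 690 K

Adiabatic: T₁V₁^(γ−1) = T₂V₂^(γ−1) ⇒ T₂ = T₁ (V₁/V₂)^(γ−1).
T₁ = 50.3 °C = 323.4 K.
T₂ = 323.4 × 11.5^(0.31) = 689.6 K.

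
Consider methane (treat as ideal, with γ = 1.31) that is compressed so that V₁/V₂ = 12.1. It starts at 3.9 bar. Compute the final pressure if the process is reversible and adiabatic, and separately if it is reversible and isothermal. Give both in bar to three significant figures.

Isothermal: P₂ = P₁(V₁/V₂) = 3.9×12.1 = 47.19 bar.
Adiabatic: P₂ = P₁(V₁/V₂)^γ = 3.9×12.1^(1.31) = 102.2 bar.

adiabatic: 102 bar; isothermal: 47.2 bar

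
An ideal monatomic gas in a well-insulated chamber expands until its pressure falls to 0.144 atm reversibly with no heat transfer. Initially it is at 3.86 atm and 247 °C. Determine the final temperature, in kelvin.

T₂ ≈ 140 K

Adiabatic: T₂/T₁ = (P₂/P₁)^((γ−1)/γ).
For a monatomic ideal gas γ = 5/3, so (γ−1)/γ = 2/5.
T₁ = 247 °C = 520.1 K.
T₂ = 520.1 × (0.144/3.86)^(2/5) = 139.6 K.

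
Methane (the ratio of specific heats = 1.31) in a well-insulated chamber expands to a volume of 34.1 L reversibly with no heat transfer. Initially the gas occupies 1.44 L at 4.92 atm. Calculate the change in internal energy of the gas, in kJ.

P₂ = P₁(V₁/V₂)^γ = 4.92×(1.44/34.1)^(1.31) = 0.0779 atm.
For a reversible adiabat, W_by_gas = (P₁V₁ − P₂V₂)/(γ−1).
W_by = (498500×0.00144 − 7893×0.0341) / (0.31) = 1447 J.
Q = 0 ⇒ ΔU = −W_by = -1447 J.

ΔU ≈ -1.45 kJ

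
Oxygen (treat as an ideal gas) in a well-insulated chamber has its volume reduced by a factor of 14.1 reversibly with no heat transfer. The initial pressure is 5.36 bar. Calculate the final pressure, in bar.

Since PV^γ is constant along a reversible adiabat, P₂ = P₁ (V₁/V₂)^γ.
For a diatomic ideal gas γ = 7/5.
P₂ = 5.36 × 14.1^(7/5) = 217.8 bar.

P₂ ≈ 218 bar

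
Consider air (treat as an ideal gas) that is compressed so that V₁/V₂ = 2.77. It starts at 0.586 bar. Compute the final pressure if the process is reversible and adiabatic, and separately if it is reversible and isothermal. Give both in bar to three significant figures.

adiabatic: 2.44 bar; isothermal: 1.62 bar

For a diatomic ideal gas γ = 7/5.
Isothermal: P₂ = P₁(V₁/V₂) = 0.586×2.77 = 1.623 bar.
Adiabatic: P₂ = P₁(V₁/V₂)^γ = 0.586×2.77^(7/5) = 2.44 bar.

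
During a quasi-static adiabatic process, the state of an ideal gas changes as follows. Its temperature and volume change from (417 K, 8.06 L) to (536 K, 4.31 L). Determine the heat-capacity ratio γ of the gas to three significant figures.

TV^(γ−1) = const ⇒ γ − 1 = ln(T₂/T₁) / ln(V₁/V₂).
γ = 1 + ln(536/417) / ln(8.06/4.31) = 1.401.

γ ≈ 1.40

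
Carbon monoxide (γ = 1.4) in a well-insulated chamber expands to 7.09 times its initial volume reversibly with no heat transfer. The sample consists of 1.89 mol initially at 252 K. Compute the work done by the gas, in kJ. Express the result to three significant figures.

Adiabatic: T₁V₁^(γ−1) = T₂V₂^(γ−1) ⇒ T₂ = T₁ (V₁/V₂)^(γ−1).
T₂ = 252 × (1/7.09)^(0.4) = 115.1 K.
Q = 0, so ΔU = W_on_gas = nCᵥΔT with Cᵥ = R/(γ−1) = 20.79 J/(mol·K).
ΔU = 1.89 × 20.79 × (115.1 − 252) = -5377 J.
Work done by the gas = −ΔU = 5377 J.

W ≈ 5.38 kJ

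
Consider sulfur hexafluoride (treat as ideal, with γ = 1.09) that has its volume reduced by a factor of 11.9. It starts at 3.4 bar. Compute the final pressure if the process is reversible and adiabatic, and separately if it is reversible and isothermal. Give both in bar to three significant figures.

Isothermal: P₂ = P₁(V₁/V₂) = 3.4×11.9 = 40.46 bar.
Adiabatic: P₂ = P₁(V₁/V₂)^γ = 3.4×11.9^(1.09) = 50.56 bar.

adiabatic: 50.6 bar; isothermal: 40.5 bar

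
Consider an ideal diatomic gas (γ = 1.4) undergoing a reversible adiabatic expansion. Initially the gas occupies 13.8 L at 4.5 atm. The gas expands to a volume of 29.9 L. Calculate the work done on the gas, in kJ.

W ≈ -4.18 kJ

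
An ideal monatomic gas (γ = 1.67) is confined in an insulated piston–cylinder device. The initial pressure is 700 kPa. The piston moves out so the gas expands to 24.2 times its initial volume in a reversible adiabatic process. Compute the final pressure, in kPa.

Since PV^γ is constant along a reversible adiabat, P₂ = P₁ (V₁/V₂)^γ.
P₂ = 700 × (1/24.2)^(1.67) = 3.421 kPa.

P₂ ≈ 3.42 kPa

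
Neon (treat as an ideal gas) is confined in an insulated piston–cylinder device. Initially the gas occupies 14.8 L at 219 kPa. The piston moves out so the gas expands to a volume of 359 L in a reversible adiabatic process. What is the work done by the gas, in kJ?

γ = 5/3 for a monatomic ideal gas.
P₂ = P₁(V₁/V₂)^γ = 219×(14.8/359)^(5/3) = 1.077 kPa.
For a reversible adiabat, W_by_gas = (P₁V₁ − P₂V₂)/(γ−1).
W_by = (219000×0.0148 − 1077×0.359) / (2/3) = 4282 J.

W ≈ 4.28 kJ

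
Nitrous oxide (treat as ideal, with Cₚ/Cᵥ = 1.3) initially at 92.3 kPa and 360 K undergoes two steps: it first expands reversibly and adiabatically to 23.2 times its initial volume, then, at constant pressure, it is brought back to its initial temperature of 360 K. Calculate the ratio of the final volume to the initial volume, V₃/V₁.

V₃/V₁ ≈ 59.6

Adiabatic step: V₂/V₁ = 23.2; T₂ = T₁·(1/23.2)^(0.3) = 140.2 K.
Isobaric step: V₃/V₂ = T₃/T₂ = 360/140.2.
V₃/V₁ = (V₂/V₁)(V₃/V₂) = 23.2 × (360/140.2) = 59.58.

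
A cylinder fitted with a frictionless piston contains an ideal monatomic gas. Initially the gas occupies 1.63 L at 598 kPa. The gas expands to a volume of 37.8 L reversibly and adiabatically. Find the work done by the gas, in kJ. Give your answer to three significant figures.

W ≈ 1.28 kJ

γ = 5/3 for a monatomic ideal gas.
P₂ = P₁(V₁/V₂)^γ = 598×(1.63/37.8)^(5/3) = 3.171 kPa.
For a reversible adiabat, W_by_gas = (P₁V₁ − P₂V₂)/(γ−1).
W_by = (598000×0.00163 − 3171×0.0378) / (2/3) = 1282 J.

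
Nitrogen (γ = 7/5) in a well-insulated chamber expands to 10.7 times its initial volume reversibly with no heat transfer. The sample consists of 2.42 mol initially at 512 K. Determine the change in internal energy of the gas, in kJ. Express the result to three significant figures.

ΔU ≈ -15.8 kJ

Adiabatic: T₁V₁^(γ−1) = T₂V₂^(γ−1) ⇒ T₂ = T₁ (V₁/V₂)^(γ−1).
T₂ = 512 × (1/10.7)^(2/5) = 198.4 K.
Q = 0, so ΔU = W_on_gas = nCᵥΔT with Cᵥ = R/(γ−1) = 20.79 J/(mol·K).
ΔU = 2.42 × 20.79 × (198.4 − 512) = -15770 J.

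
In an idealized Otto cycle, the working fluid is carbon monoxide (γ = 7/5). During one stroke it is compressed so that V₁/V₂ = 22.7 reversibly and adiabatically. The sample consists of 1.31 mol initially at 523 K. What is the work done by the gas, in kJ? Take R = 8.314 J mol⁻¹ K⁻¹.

W ≈ -35.4 kJ

Adiabatic: T₁V₁^(γ−1) = T₂V₂^(γ−1) ⇒ T₂ = T₁ (V₁/V₂)^(γ−1).
T₂ = 523 × 22.7^(2/5) = 1824 K.
Q = 0, so ΔU = W_on_gas = nCᵥΔT with Cᵥ = R/(γ−1) = 20.79 J/(mol·K).
ΔU = 1.31 × 20.79 × (1824 − 523) = 35410 J.
Work done by the gas = −ΔU = -35410 J.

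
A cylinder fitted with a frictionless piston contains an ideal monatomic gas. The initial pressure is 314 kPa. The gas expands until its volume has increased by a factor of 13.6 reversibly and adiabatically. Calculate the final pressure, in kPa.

P₂ ≈ 4.05 kPa

Since PV^γ is constant along a reversible adiabat, P₂ = P₁ (V₁/V₂)^γ.
For a monatomic ideal gas γ = 5/3.
P₂ = 314 × (1/13.6)^(5/3) = 4.052 kPa.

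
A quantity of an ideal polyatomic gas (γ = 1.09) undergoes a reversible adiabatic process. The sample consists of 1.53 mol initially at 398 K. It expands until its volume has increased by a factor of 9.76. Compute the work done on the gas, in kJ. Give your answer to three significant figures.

W ≈ -10.4 kJ

Adiabatic: T₁V₁^(γ−1) = T₂V₂^(γ−1) ⇒ T₂ = T₁ (V₁/V₂)^(γ−1).
T₂ = 398 × (1/9.76)^(0.09) = 324.2 K.
Q = 0, so ΔU = W_on_gas = nCᵥΔT with Cᵥ = R/(γ−1) = 92.38 J/(mol·K).
ΔU = 1.53 × 92.38 × (324.2 − 398) = -10430 J.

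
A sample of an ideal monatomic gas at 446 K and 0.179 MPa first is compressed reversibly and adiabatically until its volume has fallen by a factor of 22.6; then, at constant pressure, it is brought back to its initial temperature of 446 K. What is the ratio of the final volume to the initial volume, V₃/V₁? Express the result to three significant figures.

V₃/V₁ ≈ 0.00554

For a monatomic ideal gas γ = 5/3.
Adiabatic step: V₂/V₁ = 0.04425; T₂ = T₁·22.6^(2/3) = 3565 K.
Isobaric step: V₃/V₂ = T₃/T₂ = 446/3565.
V₃/V₁ = (V₂/V₁)(V₃/V₂) = 0.04425 × (446/3565) = 0.005535.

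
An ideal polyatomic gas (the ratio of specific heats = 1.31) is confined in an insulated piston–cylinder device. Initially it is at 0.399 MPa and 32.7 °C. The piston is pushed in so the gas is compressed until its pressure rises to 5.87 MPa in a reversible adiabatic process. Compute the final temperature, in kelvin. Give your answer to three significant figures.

T₂ ≈ 578 K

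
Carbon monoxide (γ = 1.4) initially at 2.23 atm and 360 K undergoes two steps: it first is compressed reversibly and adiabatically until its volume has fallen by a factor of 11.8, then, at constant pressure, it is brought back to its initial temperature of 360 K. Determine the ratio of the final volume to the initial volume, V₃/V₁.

V₃/V₁ ≈ 0.0316

Adiabatic step: V₂/V₁ = 0.08475; T₂ = T₁·11.8^(0.4) = 966.2 K.
Isobaric step: V₃/V₂ = T₃/T₂ = 360/966.2.
V₃/V₁ = (V₂/V₁)(V₃/V₂) = 0.08475 × (360/966.2) = 0.03158.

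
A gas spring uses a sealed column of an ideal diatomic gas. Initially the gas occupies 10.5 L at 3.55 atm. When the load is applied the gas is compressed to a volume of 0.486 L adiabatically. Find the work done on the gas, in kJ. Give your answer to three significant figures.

γ = 7/5 for a diatomic ideal gas.
P₂ = P₁(V₁/V₂)^γ = 3.55×(10.5/0.486)^(7/5) = 262.2 atm.
For a reversible adiabat, W_by_gas = (P₁V₁ − P₂V₂)/(γ−1).
W_by = (359700×0.0105 − 2.657×10^7×0.000486) / (2/5) = -22830 J.
W_on_gas = −W_by = 22830 J.

W ≈ 22.8 kJ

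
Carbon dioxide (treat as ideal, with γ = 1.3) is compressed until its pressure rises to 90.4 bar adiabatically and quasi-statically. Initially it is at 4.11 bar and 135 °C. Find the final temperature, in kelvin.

Along an adiabat T P^((1−γ)/γ) is constant, so T₂ = T₁ (P₂/P₁)^((γ−1)/γ).
T₁ = 135 °C = 408.1 K.
T₂ = 408.1 × (90.4/4.11)^(0.231) = 832.9 K.

T₂ ≈ 833 K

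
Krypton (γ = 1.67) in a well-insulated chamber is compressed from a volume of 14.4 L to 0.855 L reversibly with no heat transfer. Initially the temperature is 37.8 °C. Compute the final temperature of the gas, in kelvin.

T₂ ≈ 2060 K

Adiabatic: T₁V₁^(γ−1) = T₂V₂^(γ−1) ⇒ T₂ = T₁ (V₁/V₂)^(γ−1).
T₁ = 37.8 °C = 310.9 K.
T₂ = 310.9 × (14.4/0.855)^(0.67) = 2062 K.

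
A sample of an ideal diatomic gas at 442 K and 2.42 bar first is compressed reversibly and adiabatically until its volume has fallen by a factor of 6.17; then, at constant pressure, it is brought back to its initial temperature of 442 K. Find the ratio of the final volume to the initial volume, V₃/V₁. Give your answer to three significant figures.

V₃/V₁ ≈ 0.0783

For a diatomic ideal gas γ = 7/5.
Adiabatic step: V₂/V₁ = 0.1621; T₂ = T₁·6.17^(2/5) = 915.2 K.
Isobaric step: V₃/V₂ = T₃/T₂ = 442/915.2.
V₃/V₁ = (V₂/V₁)(V₃/V₂) = 0.1621 × (442/915.2) = 0.07827.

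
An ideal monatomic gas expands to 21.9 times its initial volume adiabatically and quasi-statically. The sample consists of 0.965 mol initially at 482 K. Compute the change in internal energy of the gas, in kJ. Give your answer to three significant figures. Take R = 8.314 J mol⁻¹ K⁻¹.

For a reversible adiabat TV^(γ−1) is constant, so T₂ = T₁ (V₁/V₂)^(γ−1).
γ = 5/3 for a monatomic ideal gas, so γ−1 = 2/3.
T₂ = 482 × (1/21.9)^(2/3) = 61.58 K.
Q = 0, so ΔU = W_on_gas = nCᵥΔT with Cᵥ = R/(γ−1) = 12.47 J/(mol·K).
ΔU = 0.965 × 12.47 × (61.58 − 482) = -5060 J.

ΔU ≈ -5.06 kJ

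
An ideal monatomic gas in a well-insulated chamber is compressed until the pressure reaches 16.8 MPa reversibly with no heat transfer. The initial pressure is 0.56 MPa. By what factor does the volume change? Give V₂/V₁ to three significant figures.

From PV^γ = const, V₂/V₁ = (P₁/P₂)^(1/γ).
For a monatomic ideal gas γ = 5/3.
V₂/V₁ = (0.56/16.8)^(3/5) = 0.1299.

V₂/V₁ ≈ 0.130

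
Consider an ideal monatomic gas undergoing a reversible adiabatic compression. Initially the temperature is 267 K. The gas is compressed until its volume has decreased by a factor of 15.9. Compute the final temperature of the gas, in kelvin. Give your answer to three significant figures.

T₂ ≈ 1690 K

Adiabatic: T₁V₁^(γ−1) = T₂V₂^(γ−1) ⇒ T₂ = T₁ (V₁/V₂)^(γ−1).
For a monatomic ideal gas γ = 5/3, so γ−1 = 2/3.
T₂ = 267 × 15.9^(2/3) = 1688 K.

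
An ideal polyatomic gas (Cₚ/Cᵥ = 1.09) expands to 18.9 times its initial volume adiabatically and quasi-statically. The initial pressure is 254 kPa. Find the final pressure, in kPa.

P₂ ≈ 10.3 kPa

Adiabatic: P₁V₁^γ = P₂V₂^γ ⇒ P₂ = P₁ (V₁/V₂)^γ.
P₂ = 254 × (1/18.9)^(1.09) = 10.32 kPa.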